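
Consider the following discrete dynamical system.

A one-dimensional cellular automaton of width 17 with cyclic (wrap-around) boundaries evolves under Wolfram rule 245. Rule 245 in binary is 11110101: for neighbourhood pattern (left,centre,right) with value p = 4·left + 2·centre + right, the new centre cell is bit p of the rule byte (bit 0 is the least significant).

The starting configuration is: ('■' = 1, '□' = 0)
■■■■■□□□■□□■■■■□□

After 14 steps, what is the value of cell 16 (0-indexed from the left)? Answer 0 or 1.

step 0: ■■■■■□□□■□□■■■■□□
step 1: □■■■■■■□■■□□■■■■□
step 2: □□■■■■■■□■■□□■■■■
step 3: ■□□■■■■■■□■■□□■■■
step 4: ■■□□■■■■■■□■■□□■■
step 5: ■■■□□■■■■■■□■■□□■
step 6: ■■■■□□■■■■■■□■■□□
step 7: □■■■■□□■■■■■■□■■□
step 8: □□■■■■□□■■■■■■□■■
step 9: ■□□■■■■□□■■■■■■□■
step 10: ■■□□■■■■□□■■■■■■□
step 11: □■■□□■■■■□□■■■■■■
step 12: ■□■■□□■■■■□□■■■■■
step 13: ■■□■■□□■■■■□□■■■■
step 14: ■■■□■■□□■■■■□□■■■

1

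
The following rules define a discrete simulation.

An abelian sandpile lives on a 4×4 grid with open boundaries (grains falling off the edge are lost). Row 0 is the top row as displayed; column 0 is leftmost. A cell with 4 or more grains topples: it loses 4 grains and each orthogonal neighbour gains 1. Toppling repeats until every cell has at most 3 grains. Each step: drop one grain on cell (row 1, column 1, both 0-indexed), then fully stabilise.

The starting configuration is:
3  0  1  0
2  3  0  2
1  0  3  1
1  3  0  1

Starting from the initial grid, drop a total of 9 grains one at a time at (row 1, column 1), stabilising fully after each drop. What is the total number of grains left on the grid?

gen 0: 3  0  1  0
2  3  0  2
1  0  3  1
1  3  0  1
gen 1: 3  1  1  0
3  0  1  2
1  1  3  1
1  3  0  1
gen 2: 3  1  1  0
3  1  1  2
1  1  3  1
1  3  0  1
gen 3: 3  1  1  0
3  2  1  2
1  1  3  1
1  3  0  1
gen 4: 3  1  1  0
3  3  1  2
1  1  3  1
1  3  0  1
gen 5: 0  3  1  0
1  1  2  2
2  2  3  1
1  3  0  1
gen 6: 0  3  1  0
1  2  2  2
2  2  3  1
1  3  0  1
gen 7: 0  3  1  0
1  3  2  2
2  2  3  1
1  3  0  1
gen 8: 1  0  2  0
2  1  3  2
2  3  3  1
1  3  0  1
gen 9: 1  0  2  0
2  2  3  2
2  3  3  1
1  3  0  1

26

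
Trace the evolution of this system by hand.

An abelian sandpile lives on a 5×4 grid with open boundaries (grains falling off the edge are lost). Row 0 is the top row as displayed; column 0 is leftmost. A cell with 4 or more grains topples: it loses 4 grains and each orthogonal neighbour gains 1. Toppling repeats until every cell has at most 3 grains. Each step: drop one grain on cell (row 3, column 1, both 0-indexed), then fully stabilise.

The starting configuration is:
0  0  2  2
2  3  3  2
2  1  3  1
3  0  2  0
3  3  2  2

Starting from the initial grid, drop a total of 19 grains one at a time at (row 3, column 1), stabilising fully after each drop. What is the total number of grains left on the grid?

gen 0: 0  0  2  2
2  3  3  2
2  1  3  1
3  0  2  0
3  3  2  2
gen 1: 0  0  2  2
2  3  3  2
2  1  3  1
3  1  2  0
3  3  2  2
gen 2: 0  0  2  2
2  3  3  2
2  1  3  1
3  2  2  0
3  3  2  2
gen 3: 0  0  2  2
2  3  3  2
2  1  3  1
3  3  2  0
3  3  2  2
gen 4: 0  0  2  2
2  3  3  2
3  2  3  1
1  2  3  0
1  1  3  2
gen 5: 0  0  2  2
2  3  3  2
3  2  3  1
1  3  3  0
1  1  3  2
gen 6: 1  1  3  2
0  2  1  3
1  2  2  2
3  2  2  1
1  3  0  3
gen 7: 1  1  3  2
0  2  1  3
1  2  2  2
3  3  2  1
1  3  0  3
gen 8: 1  1  3  2
0  2  1  3
2  3  2  2
0  2  3  1
3  0  1  3
gen 9: 1  1  3  2
0  2  1  3
2  3  2  2
0  3  3  1
3  0  1  3
gen 10: 1  1  3  2
0  3  2  3
3  1  0  3
1  2  1  2
3  1  2  3
gen 11: 1  1  3  2
0  3  2  3
3  1  0  3
1  3  1  2
3  1  2  3
gen 12: 1  1  3  2
0  3  2  3
3  2  0  3
2  0  2  2
3  2  2  3
gen 13: 1  1  3  2
0  3  2  3
3  2  0  3
2  1  2  2
3  2  2  3
gen 14: 1  1  3  2
0  3  2  3
3  2  0  3
2  2  2  2
3  2  2  3
gen 15: 1  1  3  2
0  3  2  3
3  2  0  3
2  3  2  2
3  2  2  3
gen 16: 1  1  3  2
0  3  2  3
3  3  0  3
3  0  3  2
3  3  2  3
gen 17: 1  1  3  2
0  3  2  3
3  3  0  3
3  1  3  2
3  3  2  3
gen 18: 1  1  3  2
0  3  2  3
3  3  0  3
3  2  3  2
3  3  2  3
gen 19: 1  1  3  2
0  3  2  3
3  3  0  3
3  3  3  2
3  3  2  3

46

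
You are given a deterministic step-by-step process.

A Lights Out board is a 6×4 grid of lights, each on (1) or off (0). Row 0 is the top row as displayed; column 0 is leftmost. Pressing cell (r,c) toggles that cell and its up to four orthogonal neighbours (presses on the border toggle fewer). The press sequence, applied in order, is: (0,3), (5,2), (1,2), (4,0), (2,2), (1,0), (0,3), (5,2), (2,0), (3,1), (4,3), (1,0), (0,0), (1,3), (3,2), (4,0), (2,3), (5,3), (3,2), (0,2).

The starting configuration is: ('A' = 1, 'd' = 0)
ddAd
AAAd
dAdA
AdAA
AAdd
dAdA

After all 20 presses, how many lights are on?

16

0) ddAd
AAAd
dAdA
AdAA
AAdd
dAdA
1) dddA
AAAA
dAdA
AdAA
AAdd
dAdA
2) dddA
AAAA
dAdA
AdAA
AAAd
ddAd
3) ddAA
Addd
dAAA
AdAA
AAAd
ddAd
4) ddAA
Addd
dAAA
ddAA
ddAd
AdAd
5) ddAA
AdAd
dddd
dddA
ddAd
AdAd
6) AdAA
dAAd
Addd
dddA
ddAd
AdAd
7) Addd
dAAA
Addd
dddA
ddAd
AdAd
8) Addd
dAAA
Addd
dddA
dddd
AAdA
9) Addd
AAAA
dAdd
AddA
dddd
AAdA
10) Addd
AAAA
dddd
dAAA
dAdd
AAdA
11) Addd
AAAA
dddd
dAAd
dAAA
AAdd
12) dddd
ddAA
Addd
dAAd
dAAA
AAdd
13) AAdd
AdAA
Addd
dAAd
dAAA
AAdd
14) AAdA
Addd
AddA
dAAd
dAAA
AAdd
15) AAdA
Addd
AdAA
dddA
dAdA
AAdd
16) AAdA
Addd
AdAA
AddA
AddA
dAdd
17) AAdA
AddA
Addd
Addd
AddA
dAdd
18) AAdA
AddA
Addd
Addd
Addd
dAAA
19) AAdA
AddA
AdAd
AAAA
AdAd
dAAA
20) AdAd
AdAA
AdAd
AAAA
AdAd
dAAA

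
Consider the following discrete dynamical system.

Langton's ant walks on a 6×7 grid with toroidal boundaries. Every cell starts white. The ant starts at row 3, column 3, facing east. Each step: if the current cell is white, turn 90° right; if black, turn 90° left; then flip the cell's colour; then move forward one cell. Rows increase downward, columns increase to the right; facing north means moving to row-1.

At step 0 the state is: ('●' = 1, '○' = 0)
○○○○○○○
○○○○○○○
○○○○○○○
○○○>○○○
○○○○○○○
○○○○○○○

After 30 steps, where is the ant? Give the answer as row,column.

2,2

step 0: ○○○○○○○
○○○○○○○
○○○○○○○
○○○>○○○
○○○○○○○
○○○○○○○
step 1: ○○○○○○○
○○○○○○○
○○○○○○○
○○○●○○○
○○○v○○○
○○○○○○○
step 2: ○○○○○○○
○○○○○○○
○○○○○○○
○○○●○○○
○○<●○○○
○○○○○○○
step 3: ○○○○○○○
○○○○○○○
○○○○○○○
○○^●○○○
○○●●○○○
○○○○○○○
step 4: ○○○○○○○
○○○○○○○
○○○○○○○
○○●>○○○
○○●●○○○
○○○○○○○
step 5: ○○○○○○○
○○○○○○○
○○○^○○○
○○●○○○○
○○●●○○○
○○○○○○○
step 6: ○○○○○○○
○○○○○○○
○○○●>○○
○○●○○○○
○○●●○○○
○○○○○○○
step 7: ○○○○○○○
○○○○○○○
○○○●●○○
○○●○v○○
○○●●○○○
○○○○○○○
step 8: ○○○○○○○
○○○○○○○
○○○●●○○
○○●<●○○
○○●●○○○
○○○○○○○
step 9: ○○○○○○○
○○○○○○○
○○○^●○○
○○●●●○○
○○●●○○○
○○○○○○○
step 10: ○○○○○○○
○○○○○○○
○○<○●○○
○○●●●○○
○○●●○○○
○○○○○○○
step 11: ○○○○○○○
○○^○○○○
○○●○●○○
○○●●●○○
○○●●○○○
○○○○○○○
step 12: ○○○○○○○
○○●>○○○
○○●○●○○
○○●●●○○
○○●●○○○
○○○○○○○
step 13: ○○○○○○○
○○●●○○○
○○●v●○○
○○●●●○○
○○●●○○○
○○○○○○○
step 14: ○○○○○○○
○○●●○○○
○○<●●○○
○○●●●○○
○○●●○○○
○○○○○○○
step 15: ○○○○○○○
○○●●○○○
○○○●●○○
○○v●●○○
○○●●○○○
○○○○○○○
step 16: ○○○○○○○
○○●●○○○
○○○●●○○
○○○>●○○
○○●●○○○
○○○○○○○
step 17: ○○○○○○○
○○●●○○○
○○○^●○○
○○○○●○○
○○●●○○○
○○○○○○○
step 18: ○○○○○○○
○○●●○○○
○○<○●○○
○○○○●○○
○○●●○○○
○○○○○○○
step 19: ○○○○○○○
○○^●○○○
○○●○●○○
○○○○●○○
○○●●○○○
○○○○○○○
step 20: ○○○○○○○
○<○●○○○
○○●○●○○
○○○○●○○
○○●●○○○
○○○○○○○
step 21: ○^○○○○○
○●○●○○○
○○●○●○○
○○○○●○○
○○●●○○○
○○○○○○○
step 22: ○●>○○○○
○●○●○○○
○○●○●○○
○○○○●○○
○○●●○○○
○○○○○○○
step 23: ○●●○○○○
○●v●○○○
○○●○●○○
○○○○●○○
○○●●○○○
○○○○○○○
step 24: ○●●○○○○
○<●●○○○
○○●○●○○
○○○○●○○
○○●●○○○
○○○○○○○
step 25: ○●●○○○○
○○●●○○○
○v●○●○○
○○○○●○○
○○●●○○○
○○○○○○○
step 26: ○●●○○○○
○○●●○○○
<●●○●○○
○○○○●○○
○○●●○○○
○○○○○○○
step 27: ○●●○○○○
^○●●○○○
●●●○●○○
○○○○●○○
○○●●○○○
○○○○○○○
step 28: ○●●○○○○
●>●●○○○
●●●○●○○
○○○○●○○
○○●●○○○
○○○○○○○
step 29: ○●●○○○○
●●●●○○○
●v●○●○○
○○○○●○○
○○●●○○○
○○○○○○○
step 30: ○●●○○○○
●●●●○○○
●○>○●○○
○○○○●○○
○○●●○○○
○○○○○○○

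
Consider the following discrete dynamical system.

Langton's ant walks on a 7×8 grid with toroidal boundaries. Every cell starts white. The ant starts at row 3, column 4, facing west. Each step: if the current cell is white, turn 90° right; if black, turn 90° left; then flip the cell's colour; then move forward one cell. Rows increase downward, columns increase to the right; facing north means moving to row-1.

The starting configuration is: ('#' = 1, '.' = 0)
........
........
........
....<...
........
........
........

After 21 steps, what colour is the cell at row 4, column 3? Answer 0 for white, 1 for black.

1

gen 0: ........
........
........
....<...
........
........
........
gen 1: ........
........
....^...
....#...
........
........
........
gen 2: ........
........
....#>..
....#...
........
........
........
gen 3: ........
........
....##..
....#v..
........
........
........
gen 4: ........
........
....##..
....<#..
........
........
........
gen 5: ........
........
....##..
.....#..
....v...
........
........
gen 6: ........
........
....##..
.....#..
...<#...
........
........
gen 7: ........
........
....##..
...^.#..
...##...
........
........
gen 8: ........
........
....##..
...#>#..
...##...
........
........
gen 9: ........
........
....##..
...###..
...#v...
........
........
gen 10: ........
........
....##..
...###..
...#.>..
........
........
gen 11: ........
........
....##..
...###..
...#.#..
.....v..
........
gen 12: ........
........
....##..
...###..
...#.#..
....<#..
........
gen 13: ........
........
....##..
...###..
...#^#..
....##..
........
gen 14: ........
........
....##..
...###..
...##>..
....##..
........
gen 15: ........
........
....##..
...##^..
...##...
....##..
........
gen 16: ........
........
....##..
...#<...
...##...
....##..
........
gen 17: ........
........
....##..
...#....
...#v...
....##..
........
gen 18: ........
........
....##..
...#....
...#.>..
....##..
........
gen 19: ........
........
....##..
...#....
...#.#..
....#v..
........
gen 20: ........
........
....##..
...#....
...#.#..
....#.>.
........
gen 21: ........
........
....##..
...#....
...#.#..
....#.#.
......v.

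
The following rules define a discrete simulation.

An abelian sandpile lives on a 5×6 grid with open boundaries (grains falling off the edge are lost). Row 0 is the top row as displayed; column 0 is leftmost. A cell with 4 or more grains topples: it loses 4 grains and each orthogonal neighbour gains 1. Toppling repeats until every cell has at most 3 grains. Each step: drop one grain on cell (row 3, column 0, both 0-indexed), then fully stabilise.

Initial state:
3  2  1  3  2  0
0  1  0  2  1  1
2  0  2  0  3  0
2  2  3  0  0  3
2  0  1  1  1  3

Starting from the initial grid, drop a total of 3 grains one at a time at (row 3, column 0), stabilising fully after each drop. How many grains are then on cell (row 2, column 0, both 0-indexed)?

0) 3  2  1  3  2  0
0  1  0  2  1  1
2  0  2  0  3  0
2  2  3  0  0  3
2  0  1  1  1  3
1) 3  2  1  3  2  0
0  1  0  2  1  1
2  0  2  0  3  0
3  2  3  0  0  3
2  0  1  1  1  3
2) 3  2  1  3  2  0
0  1  0  2  1  1
3  0  2  0  3  0
0  3  3  0  0  3
3  0  1  1  1  3
3) 3  2  1  3  2  0
0  1  0  2  1  1
3  0  2  0  3  0
1  3  3  0  0  3
3  0  1  1  1  3

3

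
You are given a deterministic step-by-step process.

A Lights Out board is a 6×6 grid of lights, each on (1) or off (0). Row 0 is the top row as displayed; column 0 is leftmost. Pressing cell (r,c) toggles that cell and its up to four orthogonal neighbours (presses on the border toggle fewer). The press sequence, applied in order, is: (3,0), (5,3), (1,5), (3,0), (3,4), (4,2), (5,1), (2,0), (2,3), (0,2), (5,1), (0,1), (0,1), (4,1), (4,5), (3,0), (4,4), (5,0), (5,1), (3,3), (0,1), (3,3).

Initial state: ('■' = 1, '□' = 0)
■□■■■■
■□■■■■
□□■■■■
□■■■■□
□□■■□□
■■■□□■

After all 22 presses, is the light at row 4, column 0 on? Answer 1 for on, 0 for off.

1

k=0  ■□■■■■
■□■■■■
□□■■■■
□■■■■□
□□■■□□
■■■□□■
k=1  ■□■■■■
■□■■■■
■□■■■■
■□■■■□
■□■■□□
■■■□□■
k=2  ■□■■■■
■□■■■■
■□■■■■
■□■■■□
■□■□□□
■■□■■■
k=3  ■□■■■□
■□■■□□
■□■■■□
■□■■■□
■□■□□□
■■□■■■
k=4  ■□■■■□
■□■■□□
□□■■■□
□■■■■□
□□■□□□
■■□■■■
k=5  ■□■■■□
■□■■□□
□□■■□□
□■■□□■
□□■□■□
■■□■■■
k=6  ■□■■■□
■□■■□□
□□■■□□
□■□□□■
□■□■■□
■■■■■■
k=7  ■□■■■□
■□■■□□
□□■■□□
□■□□□■
□□□■■□
□□□■■■
k=8  ■□■■■□
□□■■□□
■■■■□□
■■□□□■
□□□■■□
□□□■■■
k=9  ■□■■■□
□□■□□□
■■□□■□
■■□■□■
□□□■■□
□□□■■■
k=10  ■■□□■□
□□□□□□
■■□□■□
■■□■□■
□□□■■□
□□□■■■
k=11  ■■□□■□
□□□□□□
■■□□■□
■■□■□■
□■□■■□
■■■■■■
k=12  □□■□■□
□■□□□□
■■□□■□
■■□■□■
□■□■■□
■■■■■■
k=13  ■■□□■□
□□□□□□
■■□□■□
■■□■□■
□■□■■□
■■■■■■
k=14  ■■□□■□
□□□□□□
■■□□■□
■□□■□■
■□■■■□
■□■■■■
k=15  ■■□□■□
□□□□□□
■■□□■□
■□□■□□
■□■■□■
■□■■■□
k=16  ■■□□■□
□□□□□□
□■□□■□
□■□■□□
□□■■□■
■□■■■□
k=17  ■■□□■□
□□□□□□
□■□□■□
□■□■■□
□□■□■□
■□■■□□
k=18  ■■□□■□
□□□□□□
□■□□■□
□■□■■□
■□■□■□
□■■■□□
k=19  ■■□□■□
□□□□□□
□■□□■□
□■□■■□
■■■□■□
■□□■□□
k=20  ■■□□■□
□□□□□□
□■□■■□
□■■□□□
■■■■■□
■□□■□□
k=21  □□■□■□
□■□□□□
□■□■■□
□■■□□□
■■■■■□
■□□■□□
k=22  □□■□■□
□■□□□□
□■□□■□
□■□■■□
■■■□■□
■□□■□□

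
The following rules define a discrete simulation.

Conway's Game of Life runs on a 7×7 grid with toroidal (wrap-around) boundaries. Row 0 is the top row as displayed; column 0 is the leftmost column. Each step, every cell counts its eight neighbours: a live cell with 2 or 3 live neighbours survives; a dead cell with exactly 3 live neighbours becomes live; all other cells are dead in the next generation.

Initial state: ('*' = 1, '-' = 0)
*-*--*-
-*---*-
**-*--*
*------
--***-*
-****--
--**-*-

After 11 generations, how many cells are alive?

[0] *-*--*-
-*---*-
**-*--*
*------
--***-*
-****--
--**-*-
[1] --**-*-
----**-
-**---*
----**-
*---**-
-*-----
-----**
[2] ---*---
-*--***
---*--*
**-**--
----***
*---*--
--*-***
[3] *-**---
*-*****
-*-*--*
*-**---
-*----*
*------
----***
[4] *-*----
-----*-
-------
---*--*
-**---*
*------
**-****
[5] *-**---
-------
-------
*-*----
-**---*
---**--
--****-
[6] -**----
-------
-------
*-*----
***----
-*-----
-*---*-
[7] -**----
-------
-------
*-*----
*-*----
-------
**-----
[8] ***----
-------
-------
-------
-------
*------
***----
[9] *-*----
-*-----
-------
-------
-------
*------
--*---*
[10] *-*----
-*-----
-------
-------
-------
-------
*-----*
[11] *-----*
-*-----
-------
-------
-------
-------
**----*

6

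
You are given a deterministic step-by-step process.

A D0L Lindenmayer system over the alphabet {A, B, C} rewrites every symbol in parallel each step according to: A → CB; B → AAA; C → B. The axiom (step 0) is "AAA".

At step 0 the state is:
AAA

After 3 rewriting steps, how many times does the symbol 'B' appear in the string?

9

[0] AAA
[1] CBCBCB
[2] BAAABAAABAAA
[3] AAACBCBCBAAACBCBCBAAACBCBCB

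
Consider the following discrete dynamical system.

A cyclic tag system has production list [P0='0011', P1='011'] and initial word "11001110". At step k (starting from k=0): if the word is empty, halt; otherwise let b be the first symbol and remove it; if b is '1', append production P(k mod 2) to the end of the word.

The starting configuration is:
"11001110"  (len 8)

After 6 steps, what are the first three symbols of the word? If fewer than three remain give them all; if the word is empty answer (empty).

100

k=0  "11001110"  (len 8)
k=1  "10011100011"  (len 11)
k=2  "0011100011011"  (len 13)
k=3  "011100011011"  (len 12)
k=4  "11100011011"  (len 11)
k=5  "11000110110011"  (len 14)
k=6  "1000110110011011"  (len 16)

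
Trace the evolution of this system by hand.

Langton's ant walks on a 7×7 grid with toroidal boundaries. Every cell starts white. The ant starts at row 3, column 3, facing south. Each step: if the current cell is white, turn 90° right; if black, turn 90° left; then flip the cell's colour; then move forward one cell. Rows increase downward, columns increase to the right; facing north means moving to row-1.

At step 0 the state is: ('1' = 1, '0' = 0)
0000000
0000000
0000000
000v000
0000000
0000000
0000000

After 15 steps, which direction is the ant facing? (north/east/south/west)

[0] 0000000
0000000
0000000
000v000
0000000
0000000
0000000
[1] 0000000
0000000
0000000
00<1000
0000000
0000000
0000000
[2] 0000000
0000000
00^0000
0011000
0000000
0000000
0000000
[3] 0000000
0000000
001>000
0011000
0000000
0000000
0000000
[4] 0000000
0000000
0011000
001v000
0000000
0000000
0000000
[5] 0000000
0000000
0011000
0010>00
0000000
0000000
0000000
[6] 0000000
0000000
0011000
0010100
0000v00
0000000
0000000
[7] 0000000
0000000
0011000
0010100
000<100
0000000
0000000
[8] 0000000
0000000
0011000
001^100
0001100
0000000
0000000
[9] 0000000
0000000
0011000
0011>00
0001100
0000000
0000000
[10] 0000000
0000000
0011^00
0011000
0001100
0000000
0000000
[11] 0000000
0000000
00111>0
0011000
0001100
0000000
0000000
[12] 0000000
0000000
0011110
00110v0
0001100
0000000
0000000
[13] 0000000
0000000
0011110
0011<10
0001100
0000000
0000000
[14] 0000000
0000000
0011^10
0011110
0001100
0000000
0000000
[15] 0000000
0000000
001<010
0011110
0001100
0000000
0000000

west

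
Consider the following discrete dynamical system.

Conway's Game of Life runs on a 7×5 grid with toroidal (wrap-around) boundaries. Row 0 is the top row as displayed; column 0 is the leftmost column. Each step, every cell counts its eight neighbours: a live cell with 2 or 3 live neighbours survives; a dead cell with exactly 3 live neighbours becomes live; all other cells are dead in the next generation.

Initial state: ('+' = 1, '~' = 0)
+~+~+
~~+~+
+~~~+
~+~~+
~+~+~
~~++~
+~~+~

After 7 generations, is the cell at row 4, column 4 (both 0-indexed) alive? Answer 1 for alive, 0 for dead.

0

[0] +~+~+
~~+~+
+~~~+
~+~~+
~+~+~
~~++~
+~~+~
[1] +~+~~
~~~~~
~+~~+
~++++
++~++
~+~+~
+~~~~
[2] ~+~~~
++~~~
~+~~+
~~~~~
~~~~~
~+~+~
+~+~+
[3] ~~+~+
~++~~
~+~~~
~~~~~
~~~~~
+++++
+~+++
[4] ~~~~+
++++~
~++~~
~~~~~
+++++
~~~~~
~~~~~
[5] +++++
+~~++
+~~+~
~~~~+
+++++
+++++
~~~~~
[6] ~++~~
~~~~~
+~~+~
~~~~~
~~~~~
~~~~~
~~~~~
[7] ~~~~~
~++~~
~~~~~
~~~~~
~~~~~
~~~~~
~~~~~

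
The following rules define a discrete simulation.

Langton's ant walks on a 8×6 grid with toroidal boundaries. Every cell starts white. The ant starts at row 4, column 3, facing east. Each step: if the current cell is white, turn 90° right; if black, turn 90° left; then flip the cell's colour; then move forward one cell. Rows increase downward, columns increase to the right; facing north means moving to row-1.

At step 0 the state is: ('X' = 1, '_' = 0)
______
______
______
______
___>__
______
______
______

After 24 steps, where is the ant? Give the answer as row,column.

2,1

k=0  ______
______
______
______
___>__
______
______
______
k=1  ______
______
______
______
___X__
___v__
______
______
k=2  ______
______
______
______
___X__
__<X__
______
______
k=3  ______
______
______
______
__^X__
__XX__
______
______
k=4  ______
______
______
______
__X>__
__XX__
______
______
k=5  ______
______
______
___^__
__X___
__XX__
______
______
k=6  ______
______
______
___X>_
__X___
__XX__
______
______
k=7  ______
______
______
___XX_
__X_v_
__XX__
______
______
k=8  ______
______
______
___XX_
__X<X_
__XX__
______
______
k=9  ______
______
______
___^X_
__XXX_
__XX__
______
______
k=10  ______
______
______
__<_X_
__XXX_
__XX__
______
______
k=11  ______
______
__^___
__X_X_
__XXX_
__XX__
______
______
k=12  ______
______
__X>__
__X_X_
__XXX_
__XX__
______
______
k=13  ______
______
__XX__
__XvX_
__XXX_
__XX__
______
______
k=14  ______
______
__XX__
__<XX_
__XXX_
__XX__
______
______
k=15  ______
______
__XX__
___XX_
__vXX_
__XX__
______
______
k=16  ______
______
__XX__
___XX_
___>X_
__XX__
______
______
k=17  ______
______
__XX__
___^X_
____X_
__XX__
______
______
k=18  ______
______
__XX__
__<_X_
____X_
__XX__
______
______
k=19  ______
______
__^X__
__X_X_
____X_
__XX__
______
______
k=20  ______
______
_<_X__
__X_X_
____X_
__XX__
______
______
k=21  ______
_^____
_X_X__
__X_X_
____X_
__XX__
______
______
k=22  ______
_X>___
_X_X__
__X_X_
____X_
__XX__
______
______
k=23  ______
_XX___
_XvX__
__X_X_
____X_
__XX__
______
______
k=24  ______
_XX___
_<XX__
__X_X_
____X_
__XX__
______
______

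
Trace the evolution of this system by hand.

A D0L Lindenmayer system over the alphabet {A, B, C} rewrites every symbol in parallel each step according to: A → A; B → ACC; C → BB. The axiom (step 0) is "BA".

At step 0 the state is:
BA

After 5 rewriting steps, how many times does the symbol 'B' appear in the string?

0

step 0: BA
step 1: ACCA
step 2: ABBBBA
step 3: AACCACCACCACCA
step 4: AABBBBABBBBABBBBABBBBA
step 5: AAACCACCACCACCAACCACCACCACCAACCACCACCACCAACCACCACCACCA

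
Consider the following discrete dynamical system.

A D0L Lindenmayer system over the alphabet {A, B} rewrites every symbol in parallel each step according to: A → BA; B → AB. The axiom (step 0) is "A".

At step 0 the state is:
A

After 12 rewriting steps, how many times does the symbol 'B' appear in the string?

k=0  A
k=1  BA
k=2  ABBA
k=3  BAABABBA
k=4  ABBABAABBAABABBA
k=5  BAABABBAABBABAABABBABAABBAABABBA
k=6  ABBABAABBAABABBABAABABBAABBABAABBAABABBAABBABAABABBABAABBAABABBA
k=7  BAABABBAABBABAABABBABAABBAABABBAABBABAABBAABABBABAABABBAAB…ABBAABABBABAABABBAABBABAABBAABABBAABBABAABABBABAABBAABABBA  (len 128)
k=8  ABBABAABBAABABBABAABABBAABBABAABBAABABBAABBABAABABBABAABBA…ABBAABABBABAABABBAABBABAABBAABABBAABBABAABABBABAABBAABABBA  (len 256)
k=9  BAABABBAABBABAABABBABAABBAABABBAABBABAABBAABABBABAABABBAAB…ABBAABABBABAABABBAABBABAABBAABABBAABBABAABABBABAABBAABABBA  (len 512)
k=10  ABBABAABBAABABBABAABABBAABBABAABBAABABBAABBABAABABBABAABBA…ABBAABABBABAABABBAABBABAABBAABABBAABBABAABABBABAABBAABABBA  (len 1024)
k=11  BAABABBAABBABAABABBABAABBAABABBAABBABAABBAABABBABAABABBAAB…ABBAABABBABAABABBAABBABAABBAABABBAABBABAABABBABAABBAABABBA  (len 2048)
k=12  ABBABAABBAABABBABAABABBAABBABAABBAABABBAABBABAABABBABAABBA…ABBAABABBABAABABBAABBABAABBAABABBAABBABAABABBABAABBAABABBA  (len 4096)

2048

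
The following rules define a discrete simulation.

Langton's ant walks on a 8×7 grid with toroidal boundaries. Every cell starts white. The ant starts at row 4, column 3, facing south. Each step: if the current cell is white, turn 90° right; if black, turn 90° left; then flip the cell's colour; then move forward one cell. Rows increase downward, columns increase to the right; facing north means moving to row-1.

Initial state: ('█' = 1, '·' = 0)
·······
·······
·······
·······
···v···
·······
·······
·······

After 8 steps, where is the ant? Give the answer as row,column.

4,3

[0] ·······
·······
·······
·······
···v···
·······
·······
·······
[1] ·······
·······
·······
·······
··<█···
·······
·······
·······
[2] ·······
·······
·······
··^····
··██···
·······
·······
·······
[3] ·······
·······
·······
··█>···
··██···
·······
·······
·······
[4] ·······
·······
·······
··██···
··█v···
·······
·······
·······
[5] ·······
·······
·······
··██···
··█·>··
·······
·······
·······
[6] ·······
·······
·······
··██···
··█·█··
····v··
·······
·······
[7] ·······
·······
·······
··██···
··█·█··
···<█··
·······
·······
[8] ·······
·······
·······
··██···
··█^█··
···██··
·······
·······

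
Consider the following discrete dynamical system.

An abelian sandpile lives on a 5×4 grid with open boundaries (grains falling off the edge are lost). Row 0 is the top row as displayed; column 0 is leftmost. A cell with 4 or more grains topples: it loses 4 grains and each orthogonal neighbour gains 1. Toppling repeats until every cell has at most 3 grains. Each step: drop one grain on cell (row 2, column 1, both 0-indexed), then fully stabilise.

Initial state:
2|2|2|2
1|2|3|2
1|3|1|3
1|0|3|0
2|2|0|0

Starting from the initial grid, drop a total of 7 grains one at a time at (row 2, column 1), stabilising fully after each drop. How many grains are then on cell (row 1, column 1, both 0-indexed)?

2

0) 2|2|2|2
1|2|3|2
1|3|1|3
1|0|3|0
2|2|0|0
1) 2|2|2|2
1|3|3|2
2|0|2|3
1|1|3|0
2|2|0|0
2) 2|2|2|2
1|3|3|2
2|1|2|3
1|1|3|0
2|2|0|0
3) 2|2|2|2
1|3|3|2
2|2|2|3
1|1|3|0
2|2|0|0
4) 2|2|2|2
1|3|3|2
2|3|2|3
1|1|3|0
2|2|0|0
5) 2|3|3|3
2|1|2|0
3|2|2|1
1|3|0|2
2|2|1|0
6) 2|3|3|3
2|1|2|0
3|3|2|1
1|3|0|2
2|2|1|0
7) 2|3|3|3
3|2|2|0
0|2|3|1
3|0|1|2
2|3|1|0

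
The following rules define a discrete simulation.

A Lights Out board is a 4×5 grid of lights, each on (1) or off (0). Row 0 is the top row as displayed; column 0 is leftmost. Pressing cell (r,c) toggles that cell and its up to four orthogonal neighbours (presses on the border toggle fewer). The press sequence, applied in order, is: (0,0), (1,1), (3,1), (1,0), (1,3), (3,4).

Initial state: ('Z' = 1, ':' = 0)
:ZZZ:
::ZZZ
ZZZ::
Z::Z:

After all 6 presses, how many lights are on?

11

[0] :ZZZ:
::ZZZ
ZZZ::
Z::Z:
[1] Z:ZZ:
Z:ZZZ
ZZZ::
Z::Z:
[2] ZZZZ:
:Z:ZZ
Z:Z::
Z::Z:
[3] ZZZZ:
:Z:ZZ
ZZZ::
:ZZZ:
[4] :ZZZ:
Z::ZZ
:ZZ::
:ZZZ:
[5] :ZZ::
Z:Z::
:ZZZ:
:ZZZ:
[6] :ZZ::
Z:Z::
:ZZZZ
:ZZ:Z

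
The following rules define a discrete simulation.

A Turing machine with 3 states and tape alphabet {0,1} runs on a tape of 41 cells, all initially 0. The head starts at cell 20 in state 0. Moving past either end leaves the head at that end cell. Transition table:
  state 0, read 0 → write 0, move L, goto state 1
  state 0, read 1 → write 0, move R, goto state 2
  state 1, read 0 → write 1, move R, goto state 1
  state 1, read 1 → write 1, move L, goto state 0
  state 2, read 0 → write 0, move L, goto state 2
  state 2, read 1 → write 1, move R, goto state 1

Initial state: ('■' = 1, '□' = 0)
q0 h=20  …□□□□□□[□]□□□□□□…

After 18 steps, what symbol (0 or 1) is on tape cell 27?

[0] q0 h=20  …□□□□□□[□]□□□□□□…
[1] q1 h=19  …□□□□□□[□]□□□□□□…
[2] q1 h=20  …□□□□□■[□]□□□□□□…
[3] q1 h=21  …□□□□■■[□]□□□□□□…
[4] q1 h=22  …□□□■■■[□]□□□□□□…
[5] q1 h=23  …□□■■■■[□]□□□□□□…
[6] q1 h=24  …□■■■■■[□]□□□□□□…
[7] q1 h=25  …■■■■■■[□]□□□□□□…
[8] q1 h=26  …■■■■■■[□]□□□□□□…
[9] q1 h=27  …■■■■■■[□]□□□□□□…
[10] q1 h=28  …■■■■■■[□]□□□□□□…
[11] q1 h=29  …■■■■■■[□]□□□□□□…
[12] q1 h=30  …■■■■■■[□]□□□□□□…
[13] q1 h=31  …■■■■■■[□]□□□□□□…
[14] q1 h=32  …■■■■■■[□]□□□□□□…
[15] q1 h=33  …■■■■■■[□]□□□□□□…
[16] q1 h=34  …■■■■■■[□]□□□□□□|
[17] q1 h=35  …■■■■■■[□]□□□□□|
[18] q1 h=36  …■■■■■■[□]□□□□|

1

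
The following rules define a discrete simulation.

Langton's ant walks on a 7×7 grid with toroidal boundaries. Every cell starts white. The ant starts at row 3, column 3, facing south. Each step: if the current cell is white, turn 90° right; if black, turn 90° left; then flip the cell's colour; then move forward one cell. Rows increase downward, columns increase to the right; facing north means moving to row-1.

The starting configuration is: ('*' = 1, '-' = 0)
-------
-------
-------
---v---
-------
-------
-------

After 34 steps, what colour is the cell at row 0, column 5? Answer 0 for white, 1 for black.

k=0  -------
-------
-------
---v---
-------
-------
-------
k=1  -------
-------
-------
--<*---
-------
-------
-------
k=2  -------
-------
--^----
--**---
-------
-------
-------
k=3  -------
-------
--*>---
--**---
-------
-------
-------
k=4  -------
-------
--**---
--*v---
-------
-------
-------
k=5  -------
-------
--**---
--*->--
-------
-------
-------
k=6  -------
-------
--**---
--*-*--
----v--
-------
-------
k=7  -------
-------
--**---
--*-*--
---<*--
-------
-------
k=8  -------
-------
--**---
--*^*--
---**--
-------
-------
k=9  -------
-------
--**---
--**>--
---**--
-------
-------
k=10  -------
-------
--**^--
--**---
---**--
-------
-------
k=11  -------
-------
--***>-
--**---
---**--
-------
-------
k=12  -------
-------
--****-
--**-v-
---**--
-------
-------
k=13  -------
-------
--****-
--**<*-
---**--
-------
-------
k=14  -------
-------
--**^*-
--****-
---**--
-------
-------
k=15  -------
-------
--*<-*-
--****-
---**--
-------
-------
k=16  -------
-------
--*--*-
--*v**-
---**--
-------
-------
k=17  -------
-------
--*--*-
--*->*-
---**--
-------
-------
k=18  -------
-------
--*-^*-
--*--*-
---**--
-------
-------
k=19  -------
-------
--*-*>-
--*--*-
---**--
-------
-------
k=20  -------
-----^-
--*-*--
--*--*-
---**--
-------
-------
k=21  -------
-----*>
--*-*--
--*--*-
---**--
-------
-------
k=22  -------
-----**
--*-*-v
--*--*-
---**--
-------
-------
k=23  -------
-----**
--*-*<*
--*--*-
---**--
-------
-------
k=24  -------
-----^*
--*-***
--*--*-
---**--
-------
-------
k=25  -------
----<-*
--*-***
--*--*-
---**--
-------
-------
k=26  ----^--
----*-*
--*-***
--*--*-
---**--
-------
-------
k=27  ----*>-
----*-*
--*-***
--*--*-
---**--
-------
-------
k=28  ----**-
----*v*
--*-***
--*--*-
---**--
-------
-------
k=29  ----**-
----<**
--*-***
--*--*-
---**--
-------
-------
k=30  ----**-
-----**
--*-v**
--*--*-
---**--
-------
-------
k=31  ----**-
-----**
--*-->*
--*--*-
---**--
-------
-------
k=32  ----**-
-----^*
--*---*
--*--*-
---**--
-------
-------
k=33  ----**-
----<-*
--*---*
--*--*-
---**--
-------
-------
k=34  ----^*-
----*-*
--*---*
--*--*-
---**--
-------
-------

1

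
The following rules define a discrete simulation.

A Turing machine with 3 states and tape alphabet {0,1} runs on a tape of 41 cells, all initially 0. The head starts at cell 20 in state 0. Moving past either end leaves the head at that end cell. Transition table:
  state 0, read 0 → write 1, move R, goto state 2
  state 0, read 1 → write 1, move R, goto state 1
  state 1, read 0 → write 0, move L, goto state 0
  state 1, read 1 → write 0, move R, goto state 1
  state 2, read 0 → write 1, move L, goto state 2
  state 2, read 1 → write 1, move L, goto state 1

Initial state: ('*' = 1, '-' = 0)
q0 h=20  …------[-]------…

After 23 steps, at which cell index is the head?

0) q0 h=20  …------[-]------…
1) q2 h=21  …-----*[-]------…
2) q2 h=20  …------[*]*-----…
3) q1 h=19  …------[-]**----…
4) q0 h=18  …------[-]-**---…
5) q2 h=19  …-----*[-]**----…
6) q2 h=18  …------[*]***---…
7) q1 h=17  …------[-]****--…
8) q0 h=16  …------[-]-****-…
9) q2 h=17  …-----*[-]****--…
10) q2 h=16  …------[*]*****-…
11) q1 h=15  …------[-]******…
12) q0 h=14  …------[-]-*****…
13) q2 h=15  …-----*[-]******…
14) q2 h=14  …------[*]******…
15) q1 h=13  …------[-]******…
16) q0 h=12  …------[-]-*****…
17) q2 h=13  …-----*[-]******…
18) q2 h=12  …------[*]******…
19) q1 h=11  …------[-]******…
20) q0 h=10  …------[-]-*****…
21) q2 h=11  …-----*[-]******…
22) q2 h=10  …------[*]******…
23) q1 h= 9  …------[-]******…

9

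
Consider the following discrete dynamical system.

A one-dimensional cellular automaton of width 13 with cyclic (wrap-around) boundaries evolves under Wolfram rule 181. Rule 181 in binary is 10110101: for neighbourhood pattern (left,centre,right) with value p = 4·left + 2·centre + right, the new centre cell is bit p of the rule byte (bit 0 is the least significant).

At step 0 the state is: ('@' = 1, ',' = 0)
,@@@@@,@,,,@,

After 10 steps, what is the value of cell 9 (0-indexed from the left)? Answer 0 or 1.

0

t=0: ,@@@@@,@,,,@,
t=1: ,,@@@,@@@@,@@
t=2: @,,@,@,@@,@,,
t=3: @@,@@@@,,@@@,
t=4: ,,@,@@,@,,@,@
t=5: @,@@,,@@@,@@@
t=6: ,@,,@,,@,@,@@
t=7: @@@,@@,@@@@,,
t=8: ,@,@,,@,@@,@,
t=9: ,@@@@,@@,,@@@
t=10: @,@@,@,,@,,@,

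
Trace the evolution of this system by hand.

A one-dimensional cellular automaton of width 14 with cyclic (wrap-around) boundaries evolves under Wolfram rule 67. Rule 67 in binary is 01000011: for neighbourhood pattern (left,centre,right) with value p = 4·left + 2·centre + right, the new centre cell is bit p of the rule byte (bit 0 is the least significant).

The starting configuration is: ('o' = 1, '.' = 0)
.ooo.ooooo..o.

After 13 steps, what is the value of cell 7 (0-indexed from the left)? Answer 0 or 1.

gen 0: .ooo.ooooo..o.
gen 1: o..o.....o.o..
gen 2: ..o..oooo....o
gen 3: .o..o...o.ooo.
gen 4: o..o..oo....o.
gen 5: ..o..o.o.ooo..
gen 6: oo..o......o.o
gen 7: .o.o..ooooo...
gen 8: o....o....o.oo
gen 9: o.ooo..ooo....
gen 10: ....o.o..o.ooo
gen 11: .ooo....o....o
gen 12: ...o.ooo..ooo.
gen 13: ooo....o.o..o.

1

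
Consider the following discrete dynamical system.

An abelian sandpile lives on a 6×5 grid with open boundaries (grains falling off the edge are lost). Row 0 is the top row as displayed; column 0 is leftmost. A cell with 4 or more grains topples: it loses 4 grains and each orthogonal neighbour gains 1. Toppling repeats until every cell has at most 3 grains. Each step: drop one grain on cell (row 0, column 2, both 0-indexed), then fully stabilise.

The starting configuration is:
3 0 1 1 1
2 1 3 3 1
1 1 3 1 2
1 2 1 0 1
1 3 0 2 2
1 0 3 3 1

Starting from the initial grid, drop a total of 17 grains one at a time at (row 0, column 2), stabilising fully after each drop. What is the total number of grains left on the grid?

0) 3 0 1 1 1
2 1 3 3 1
1 1 3 1 2
1 2 1 0 1
1 3 0 2 2
1 0 3 3 1
1) 3 0 2 1 1
2 1 3 3 1
1 1 3 1 2
1 2 1 0 1
1 3 0 2 2
1 0 3 3 1
2) 3 0 3 1 1
2 1 3 3 1
1 1 3 1 2
1 2 1 0 1
1 3 0 2 2
1 0 3 3 1
3) 3 1 1 3 1
2 2 2 0 2
1 2 0 3 2
1 2 2 0 1
1 3 0 2 2
1 0 3 3 1
4) 3 1 2 3 1
2 2 2 0 2
1 2 0 3 2
1 2 2 0 1
1 3 0 2 2
1 0 3 3 1
5) 3 1 3 3 1
2 2 2 0 2
1 2 0 3 2
1 2 2 0 1
1 3 0 2 2
1 0 3 3 1
6) 3 2 1 0 2
2 2 3 1 2
1 2 0 3 2
1 2 2 0 1
1 3 0 2 2
1 0 3 3 1
7) 3 2 2 0 2
2 2 3 1 2
1 2 0 3 2
1 2 2 0 1
1 3 0 2 2
1 0 3 3 1
8) 3 2 3 0 2
2 2 3 1 2
1 2 0 3 2
1 2 2 0 1
1 3 0 2 2
1 0 3 3 1
9) 3 3 1 1 2
2 3 0 2 2
1 2 1 3 2
1 2 2 0 1
1 3 0 2 2
1 0 3 3 1
10) 3 3 2 1 2
2 3 0 2 2
1 2 1 3 2
1 2 2 0 1
1 3 0 2 2
1 0 3 3 1
11) 3 3 3 1 2
2 3 0 2 2
1 2 1 3 2
1 2 2 0 1
1 3 0 2 2
1 0 3 3 1
12) 1 2 1 2 2
0 1 2 2 2
2 3 1 3 2
1 2 2 0 1
1 3 0 2 2
1 0 3 3 1
13) 1 2 2 2 2
0 1 2 2 2
2 3 1 3 2
1 2 2 0 1
1 3 0 2 2
1 0 3 3 1
14) 1 2 3 2 2
0 1 2 2 2
2 3 1 3 2
1 2 2 0 1
1 3 0 2 2
1 0 3 3 1
15) 1 3 0 3 2
0 1 3 2 2
2 3 1 3 2
1 2 2 0 1
1 3 0 2 2
1 0 3 3 1
16) 1 3 1 3 2
0 1 3 2 2
2 3 1 3 2
1 2 2 0 1
1 3 0 2 2
1 0 3 3 1
17) 1 3 2 3 2
0 1 3 2 2
2 3 1 3 2
1 2 2 0 1
1 3 0 2 2
1 0 3 3 1

52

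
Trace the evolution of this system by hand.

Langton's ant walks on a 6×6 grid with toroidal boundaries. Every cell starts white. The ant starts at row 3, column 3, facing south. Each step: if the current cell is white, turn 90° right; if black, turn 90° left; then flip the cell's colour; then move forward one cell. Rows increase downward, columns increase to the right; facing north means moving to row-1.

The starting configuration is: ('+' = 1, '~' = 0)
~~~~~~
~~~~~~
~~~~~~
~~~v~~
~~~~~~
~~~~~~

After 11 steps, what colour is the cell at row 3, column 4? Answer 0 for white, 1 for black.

t=0: ~~~~~~
~~~~~~
~~~~~~
~~~v~~
~~~~~~
~~~~~~
t=1: ~~~~~~
~~~~~~
~~~~~~
~~<+~~
~~~~~~
~~~~~~
t=2: ~~~~~~
~~~~~~
~~^~~~
~~++~~
~~~~~~
~~~~~~
t=3: ~~~~~~
~~~~~~
~~+>~~
~~++~~
~~~~~~
~~~~~~
t=4: ~~~~~~
~~~~~~
~~++~~
~~+v~~
~~~~~~
~~~~~~
t=5: ~~~~~~
~~~~~~
~~++~~
~~+~>~
~~~~~~
~~~~~~
t=6: ~~~~~~
~~~~~~
~~++~~
~~+~+~
~~~~v~
~~~~~~
t=7: ~~~~~~
~~~~~~
~~++~~
~~+~+~
~~~<+~
~~~~~~
t=8: ~~~~~~
~~~~~~
~~++~~
~~+^+~
~~~++~
~~~~~~
t=9: ~~~~~~
~~~~~~
~~++~~
~~++>~
~~~++~
~~~~~~
t=10: ~~~~~~
~~~~~~
~~++^~
~~++~~
~~~++~
~~~~~~
t=11: ~~~~~~
~~~~~~
~~+++>
~~++~~
~~~++~
~~~~~~

0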